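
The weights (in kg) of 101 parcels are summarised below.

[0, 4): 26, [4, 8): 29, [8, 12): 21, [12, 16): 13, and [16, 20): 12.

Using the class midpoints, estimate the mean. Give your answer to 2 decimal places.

Midpoints: 2, 6, 10, 14, 18
Σfm = 26×2 + 29×6 + 21×10 + 13×14 + 12×18 = 834
n = Σf = 101
Mean = 834 / 101 = 8.2574

8.26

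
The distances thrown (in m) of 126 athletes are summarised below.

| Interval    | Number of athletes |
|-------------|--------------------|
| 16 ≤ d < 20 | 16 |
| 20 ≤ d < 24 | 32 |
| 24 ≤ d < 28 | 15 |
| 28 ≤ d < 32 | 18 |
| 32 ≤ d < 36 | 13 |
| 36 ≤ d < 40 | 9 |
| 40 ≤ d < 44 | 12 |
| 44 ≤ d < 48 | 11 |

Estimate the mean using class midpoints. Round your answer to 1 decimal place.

29.5

Midpoints: 18, 22, 26, 30, 34, 38, 42, 46
Σfm = 16×18 + 32×22 + 15×26 + 18×30 + 13×34 + 9×38 + 12×42 + 11×46 = 3716
n = Σf = 126
Mean = 3716 / 126 = 29.4921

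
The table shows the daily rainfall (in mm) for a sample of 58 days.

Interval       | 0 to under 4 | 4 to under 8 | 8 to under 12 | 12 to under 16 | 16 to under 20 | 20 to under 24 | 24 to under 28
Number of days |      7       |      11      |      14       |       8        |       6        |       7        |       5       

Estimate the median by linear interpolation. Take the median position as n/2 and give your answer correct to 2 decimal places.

Cumulative frequencies: 7, 18, 32, 40, 46, 53, 58
n = 58; position = n/2 = 29.
This falls in the class 8 to under 12: L = 8, F = 18, f = 14, h = 4.
Median ≈ 8 + ((29 − 18) / 14) × 4 = 11.1429

11.14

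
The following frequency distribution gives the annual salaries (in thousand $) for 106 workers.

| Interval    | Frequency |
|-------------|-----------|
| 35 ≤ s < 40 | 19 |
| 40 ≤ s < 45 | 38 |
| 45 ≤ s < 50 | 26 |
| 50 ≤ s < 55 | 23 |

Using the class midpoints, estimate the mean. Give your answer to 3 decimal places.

Midpoints: 37.5, 42.5, 47.5, 52.5
Σfm = 19×37.5 + 38×42.5 + 26×47.5 + 23×52.5 = 4770
n = Σf = 106
Mean = 4770 / 106 = 45.0000

45.000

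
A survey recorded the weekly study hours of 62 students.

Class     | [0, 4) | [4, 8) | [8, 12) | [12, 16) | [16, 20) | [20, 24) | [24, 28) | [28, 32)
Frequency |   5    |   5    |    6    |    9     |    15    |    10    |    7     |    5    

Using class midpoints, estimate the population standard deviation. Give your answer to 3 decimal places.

7.810

Midpoints: 2, 6, 10, 14, 18, 22, 26, 30
n = 62, Σfm = 1048, mean = 16.9032
Σfm² = 21496
Σf(m − x̄)² = Σfm² − (Σfm)²/n = 21496 − 1048²/62 = 3781.4194
Population variance = 3781.4194 / 62 = 60.9906
Standard deviation = √60.9906 = 7.8097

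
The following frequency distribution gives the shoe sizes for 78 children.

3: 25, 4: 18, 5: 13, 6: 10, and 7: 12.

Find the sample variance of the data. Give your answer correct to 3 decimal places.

2.093

Values: 3, 4, 5, 6, 7
n = 78, Σfx = 356, mean = 4.5641
Σfx² = 1786
Σf(x − x̄)² = Σfx² − (Σfx)²/n = 1786 − 356²/78 = 161.1795
Sample variance = 161.1795 / 77 = 2.0932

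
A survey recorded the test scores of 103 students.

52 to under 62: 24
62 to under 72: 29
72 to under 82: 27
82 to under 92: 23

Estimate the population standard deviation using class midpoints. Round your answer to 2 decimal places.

Midpoints: 57, 67, 77, 87
n = 103, Σfm = 7391, mean = 71.7573
Σfm² = 542327
Σf(m − x̄)² = Σfm² − (Σfm)²/n = 542327 − 7391²/103 = 11968.9320
Population variance = 11968.9320 / 103 = 116.2032
Standard deviation = √116.2032 = 10.7798

10.78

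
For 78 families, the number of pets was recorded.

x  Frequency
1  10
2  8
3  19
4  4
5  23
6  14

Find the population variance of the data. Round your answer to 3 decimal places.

2.788

Values: 1, 2, 3, 4, 5, 6
n = 78, Σfx = 298, mean = 3.8205
Σfx² = 1356
Σf(x − x̄)² = Σfx² − (Σfx)²/n = 1356 − 298²/78 = 217.4872
Population variance = 217.4872 / 78 = 2.7883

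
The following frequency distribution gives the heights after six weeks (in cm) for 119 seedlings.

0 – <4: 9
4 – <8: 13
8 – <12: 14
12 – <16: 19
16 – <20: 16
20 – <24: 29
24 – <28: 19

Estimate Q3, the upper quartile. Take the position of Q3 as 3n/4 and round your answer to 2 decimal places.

Cumulative frequencies: 9, 22, 36, 55, 71, 100, 119
n = 119; position = 3n/4 = 89.25.
This falls in the class 20 – <24: L = 20, F = 71, f = 29, h = 4.
Upper quartile ≈ 20 + ((89.25 − 71) / 29) × 4 = 22.5172

22.52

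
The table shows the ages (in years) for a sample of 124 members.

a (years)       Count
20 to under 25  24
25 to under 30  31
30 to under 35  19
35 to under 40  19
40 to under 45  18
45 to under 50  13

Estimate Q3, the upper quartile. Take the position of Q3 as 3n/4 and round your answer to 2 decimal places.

Cumulative frequencies: 24, 55, 74, 93, 111, 124
n = 124; position = 3n/4 = 93.
This falls in the class 35 to under 40: L = 35, F = 74, f = 19, h = 5.
Upper quartile ≈ 35 + ((93 − 74) / 19) × 5 = 40.0000

40.00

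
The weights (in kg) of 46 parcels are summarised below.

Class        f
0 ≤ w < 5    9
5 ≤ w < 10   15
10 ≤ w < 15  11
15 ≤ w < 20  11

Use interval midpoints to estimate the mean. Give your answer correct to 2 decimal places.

Midpoints: 2.5, 7.5, 12.5, 17.5
Σfm = 9×2.5 + 15×7.5 + 11×12.5 + 11×17.5 = 465
n = Σf = 46
Mean = 465 / 46 = 10.1087

10.11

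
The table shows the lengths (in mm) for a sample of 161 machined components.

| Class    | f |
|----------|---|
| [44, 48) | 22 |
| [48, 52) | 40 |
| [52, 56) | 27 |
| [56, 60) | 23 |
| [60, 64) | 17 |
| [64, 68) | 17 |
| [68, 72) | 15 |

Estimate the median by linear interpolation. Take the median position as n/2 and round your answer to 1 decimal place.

54.7

Cumulative frequencies: 22, 62, 89, 112, 129, 146, 161
n = 161; position = n/2 = 80.5.
This falls in the class [52, 56): L = 52, F = 62, f = 27, h = 4.
Median ≈ 52 + ((80.5 − 62) / 27) × 4 = 54.7407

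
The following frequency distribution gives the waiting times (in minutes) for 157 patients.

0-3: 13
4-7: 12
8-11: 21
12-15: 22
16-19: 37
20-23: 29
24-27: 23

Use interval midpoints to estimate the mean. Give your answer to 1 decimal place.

15.5

Midpoints: 1.5, 5.5, 9.5, 13.5, 17.5, 21.5, 25.5
Σfm = 13×1.5 + 12×5.5 + 21×9.5 + 22×13.5 + 37×17.5 + 29×21.5 + 23×25.5 = 2439.5
n = Σf = 157
Mean = 2439.5 / 157 = 15.5382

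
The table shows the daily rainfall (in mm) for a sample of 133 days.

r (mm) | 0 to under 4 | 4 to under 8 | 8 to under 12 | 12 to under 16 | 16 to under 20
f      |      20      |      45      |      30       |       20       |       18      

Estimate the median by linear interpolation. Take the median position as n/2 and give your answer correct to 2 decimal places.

8.20

Cumulative frequencies: 20, 65, 95, 115, 133
n = 133; position = n/2 = 66.5.
This falls in the class 8 to under 12: L = 8, F = 65, f = 30, h = 4.
Median ≈ 8 + ((66.5 − 65) / 30) × 4 = 8.2000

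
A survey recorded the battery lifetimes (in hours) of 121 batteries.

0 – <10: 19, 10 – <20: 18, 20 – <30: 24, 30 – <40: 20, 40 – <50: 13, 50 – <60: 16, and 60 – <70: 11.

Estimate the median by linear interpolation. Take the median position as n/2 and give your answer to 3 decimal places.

29.792

Cumulative frequencies: 19, 37, 61, 81, 94, 110, 121
n = 121; position = n/2 = 60.5.
This falls in the class 20 – <30: L = 20, F = 37, f = 24, h = 10.
Median ≈ 20 + ((60.5 − 37) / 24) × 10 = 29.7917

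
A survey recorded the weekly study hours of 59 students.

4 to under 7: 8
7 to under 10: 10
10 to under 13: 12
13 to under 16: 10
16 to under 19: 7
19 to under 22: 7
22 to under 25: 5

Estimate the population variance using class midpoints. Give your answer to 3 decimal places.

Midpoints: 5.5, 8.5, 11.5, 14.5, 17.5, 20.5, 23.5
n = 59, Σfm = 795.5, mean = 13.4831
Σfm² = 12500.75
Σf(m − x̄)² = Σfm² − (Σfm)²/n = 12500.75 − 795.5²/59 = 1774.9831
Population variance = 1774.9831 / 59 = 30.0845

30.084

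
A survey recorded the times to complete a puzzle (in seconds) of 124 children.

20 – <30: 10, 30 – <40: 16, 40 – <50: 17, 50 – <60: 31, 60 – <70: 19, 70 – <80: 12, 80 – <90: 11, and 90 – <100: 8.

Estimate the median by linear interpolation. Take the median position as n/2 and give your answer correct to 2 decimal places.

Cumulative frequencies: 10, 26, 43, 74, 93, 105, 116, 124
n = 124; position = n/2 = 62.
This falls in the class 50 – <60: L = 50, F = 43, f = 31, h = 10.
Median ≈ 50 + ((62 − 43) / 31) × 10 = 56.1290

56.13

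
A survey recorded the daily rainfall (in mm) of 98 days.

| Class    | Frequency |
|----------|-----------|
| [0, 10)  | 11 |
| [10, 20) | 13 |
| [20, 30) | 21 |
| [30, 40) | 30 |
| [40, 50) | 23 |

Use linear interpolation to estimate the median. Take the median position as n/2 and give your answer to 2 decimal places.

Cumulative frequencies: 11, 24, 45, 75, 98
n = 98; position = n/2 = 49.
This falls in the class [30, 40): L = 30, F = 45, f = 30, h = 10.
Median ≈ 30 + ((49 − 45) / 30) × 10 = 31.3333

31.33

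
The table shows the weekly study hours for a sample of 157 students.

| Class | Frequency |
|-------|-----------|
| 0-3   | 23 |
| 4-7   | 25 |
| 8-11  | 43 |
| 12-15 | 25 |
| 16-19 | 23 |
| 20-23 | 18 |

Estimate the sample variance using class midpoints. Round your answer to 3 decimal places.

38.710

Midpoints: 1.5, 5.5, 9.5, 13.5, 17.5, 21.5
n = 157, Σfm = 1707.5, mean = 10.8758
Σfm² = 24609.25
Σf(m − x̄)² = Σfm² − (Σfm)²/n = 24609.25 − 1707.5²/157 = 6038.8280
Sample variance = 6038.8280 / 156 = 38.7104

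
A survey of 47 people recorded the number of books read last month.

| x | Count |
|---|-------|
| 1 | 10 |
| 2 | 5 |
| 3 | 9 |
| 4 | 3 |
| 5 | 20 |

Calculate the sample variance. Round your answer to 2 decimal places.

Values: 1, 2, 3, 4, 5
n = 47, Σfx = 159, mean = 3.3830
Σfx² = 659
Σf(x − x̄)² = Σfx² − (Σfx)²/n = 659 − 159²/47 = 121.1064
Sample variance = 121.1064 / 46 = 2.6327

2.63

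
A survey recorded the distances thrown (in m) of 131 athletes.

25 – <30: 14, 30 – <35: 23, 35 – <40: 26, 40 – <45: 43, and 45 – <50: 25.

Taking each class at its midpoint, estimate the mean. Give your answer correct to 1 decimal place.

39.1

Midpoints: 27.5, 32.5, 37.5, 42.5, 47.5
Σfm = 14×27.5 + 23×32.5 + 26×37.5 + 43×42.5 + 25×47.5 = 5122.5
n = Σf = 131
Mean = 5122.5 / 131 = 39.1031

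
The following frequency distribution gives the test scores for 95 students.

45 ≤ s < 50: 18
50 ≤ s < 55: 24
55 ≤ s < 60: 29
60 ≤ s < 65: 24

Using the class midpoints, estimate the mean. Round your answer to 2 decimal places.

Midpoints: 47.5, 52.5, 57.5, 62.5
Σfm = 18×47.5 + 24×52.5 + 29×57.5 + 24×62.5 = 5282.5
n = Σf = 95
Mean = 5282.5 / 95 = 55.6053

55.61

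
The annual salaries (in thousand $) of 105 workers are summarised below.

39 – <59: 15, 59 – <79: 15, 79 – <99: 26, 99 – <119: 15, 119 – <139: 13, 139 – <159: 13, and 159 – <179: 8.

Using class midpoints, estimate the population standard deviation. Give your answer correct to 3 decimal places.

Midpoints: 49, 69, 89, 109, 129, 149, 169
n = 105, Σfm = 10685, mean = 101.7619
Σfm² = 1225025
Σf(m − x̄)² = Σfm² − (Σfm)²/n = 1225025 − 10685²/105 = 137699.0476
Population variance = 137699.0476 / 105 = 1311.4195
Standard deviation = √1311.4195 = 36.2135

36.214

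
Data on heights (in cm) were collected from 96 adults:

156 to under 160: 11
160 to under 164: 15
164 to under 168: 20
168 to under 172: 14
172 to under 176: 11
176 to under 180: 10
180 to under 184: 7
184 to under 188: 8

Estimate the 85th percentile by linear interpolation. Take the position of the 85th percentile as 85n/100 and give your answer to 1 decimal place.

180.3

Cumulative frequencies: 11, 26, 46, 60, 71, 81, 88, 96
n = 96; position = 85n/100 = 81.6.
This falls in the class 180 to under 184: L = 180, F = 81, f = 7, h = 4.
85th percentile ≈ 180 + ((81.6 − 81) / 7) × 4 = 180.3429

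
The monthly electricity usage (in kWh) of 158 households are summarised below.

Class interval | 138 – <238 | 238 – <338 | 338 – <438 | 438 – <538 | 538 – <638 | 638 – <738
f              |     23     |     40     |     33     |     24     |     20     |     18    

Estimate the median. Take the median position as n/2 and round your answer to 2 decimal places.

386.48

Cumulative frequencies: 23, 63, 96, 120, 140, 158
n = 158; position = n/2 = 79.
This falls in the class 338 – <438: L = 338, F = 63, f = 33, h = 100.
Median ≈ 338 + ((79 − 63) / 33) × 100 = 386.4848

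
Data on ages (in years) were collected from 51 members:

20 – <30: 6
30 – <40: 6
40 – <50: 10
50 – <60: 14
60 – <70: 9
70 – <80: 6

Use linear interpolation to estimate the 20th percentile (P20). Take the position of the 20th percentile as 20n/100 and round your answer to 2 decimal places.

Cumulative frequencies: 6, 12, 22, 36, 45, 51
n = 51; position = 20n/100 = 10.2.
This falls in the class 30 – <40: L = 30, F = 6, f = 6, h = 10.
20th percentile ≈ 30 + ((10.2 − 6) / 6) × 10 = 37.0000

37.00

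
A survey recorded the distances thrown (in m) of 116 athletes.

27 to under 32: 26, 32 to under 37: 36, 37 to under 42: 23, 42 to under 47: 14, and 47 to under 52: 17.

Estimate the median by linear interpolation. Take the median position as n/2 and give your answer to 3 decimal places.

36.444

Cumulative frequencies: 26, 62, 85, 99, 116
n = 116; position = n/2 = 58.
This falls in the class 32 to under 37: L = 32, F = 26, f = 36, h = 5.
Median ≈ 32 + ((58 − 26) / 36) × 5 = 36.4444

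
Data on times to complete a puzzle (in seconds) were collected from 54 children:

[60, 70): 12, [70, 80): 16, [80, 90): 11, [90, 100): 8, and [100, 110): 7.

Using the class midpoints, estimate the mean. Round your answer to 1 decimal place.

Midpoints: 65, 75, 85, 95, 105
Σfm = 12×65 + 16×75 + 11×85 + 8×95 + 7×105 = 4410
n = Σf = 54
Mean = 4410 / 54 = 81.6667

81.7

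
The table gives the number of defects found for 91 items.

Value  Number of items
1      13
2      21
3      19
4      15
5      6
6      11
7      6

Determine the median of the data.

Cumulative frequencies: 13, 34, 53, 68, 74, 85, 91
n = 91, so the median is the value in position (n+1)/2 = 46.
Position 46 falls at value 3.

3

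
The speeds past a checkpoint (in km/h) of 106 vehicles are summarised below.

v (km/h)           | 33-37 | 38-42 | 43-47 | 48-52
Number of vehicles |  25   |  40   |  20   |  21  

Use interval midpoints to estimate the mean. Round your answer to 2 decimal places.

Midpoints: 35, 40, 45, 50
Σfm = 25×35 + 40×40 + 20×45 + 21×50 = 4425
n = Σf = 106
Mean = 4425 / 106 = 41.7453

41.75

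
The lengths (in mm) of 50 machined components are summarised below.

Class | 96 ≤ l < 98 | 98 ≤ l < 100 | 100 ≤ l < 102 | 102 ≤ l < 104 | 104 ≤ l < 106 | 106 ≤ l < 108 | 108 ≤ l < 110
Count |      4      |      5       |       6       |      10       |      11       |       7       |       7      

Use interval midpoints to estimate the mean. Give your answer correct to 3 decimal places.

Midpoints: 97, 99, 101, 103, 105, 107, 109
Σfm = 4×97 + 5×99 + 6×101 + 10×103 + 11×105 + 7×107 + 7×109 = 5186
n = Σf = 50
Mean = 5186 / 50 = 103.7200

103.720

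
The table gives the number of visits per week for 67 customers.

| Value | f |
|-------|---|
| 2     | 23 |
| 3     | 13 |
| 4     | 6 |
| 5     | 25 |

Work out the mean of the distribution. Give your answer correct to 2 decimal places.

3.49

Values: 2, 3, 4, 5
Σfx = 23×2 + 13×3 + 6×4 + 25×5 = 234
n = Σf = 67
Mean = 234 / 67 = 3.4925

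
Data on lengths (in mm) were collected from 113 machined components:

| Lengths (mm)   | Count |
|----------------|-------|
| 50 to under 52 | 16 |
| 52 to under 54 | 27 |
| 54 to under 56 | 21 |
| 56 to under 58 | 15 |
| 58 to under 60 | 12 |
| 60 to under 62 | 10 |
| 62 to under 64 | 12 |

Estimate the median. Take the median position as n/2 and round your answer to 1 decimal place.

Cumulative frequencies: 16, 43, 64, 79, 91, 101, 113
n = 113; position = n/2 = 56.5.
This falls in the class 54 to under 56: L = 54, F = 43, f = 21, h = 2.
Median ≈ 54 + ((56.5 − 43) / 21) × 2 = 55.2857

55.3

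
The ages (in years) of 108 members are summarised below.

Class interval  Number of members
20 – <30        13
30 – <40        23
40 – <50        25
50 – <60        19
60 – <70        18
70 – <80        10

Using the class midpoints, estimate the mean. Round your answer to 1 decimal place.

48.3

Midpoints: 25, 35, 45, 55, 65, 75
Σfm = 13×25 + 23×35 + 25×45 + 19×55 + 18×65 + 10×75 = 5220
n = Σf = 108
Mean = 5220 / 108 = 48.3333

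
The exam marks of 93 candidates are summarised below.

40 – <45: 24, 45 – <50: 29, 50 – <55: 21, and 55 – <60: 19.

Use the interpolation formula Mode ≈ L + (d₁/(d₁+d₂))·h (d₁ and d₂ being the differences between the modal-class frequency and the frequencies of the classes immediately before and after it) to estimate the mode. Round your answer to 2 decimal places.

46.92

Modal class: 45 – <50 (highest frequency 29).
d₁ = 29 − 24 = 5, d₂ = 29 − 21 = 8
Mode ≈ 45 + (5/(5+8)) × 5 = 45 + 1.9231 = 46.9231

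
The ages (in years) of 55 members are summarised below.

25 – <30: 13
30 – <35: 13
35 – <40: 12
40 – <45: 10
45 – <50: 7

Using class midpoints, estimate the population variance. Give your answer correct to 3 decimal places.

44.959

Midpoints: 27.5, 32.5, 37.5, 42.5, 47.5
n = 55, Σfm = 1987.5, mean = 36.1364
Σfm² = 74293.75
Σf(m − x̄)² = Σfm² − (Σfm)²/n = 74293.75 − 1987.5²/55 = 2472.7273
Population variance = 2472.7273 / 55 = 44.9587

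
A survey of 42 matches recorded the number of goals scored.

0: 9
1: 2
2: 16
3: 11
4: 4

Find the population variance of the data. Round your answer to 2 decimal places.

Values: 0, 1, 2, 3, 4
n = 42, Σfx = 83, mean = 1.9762
Σfx² = 229
Σf(x − x̄)² = Σfx² − (Σfx)²/n = 229 − 83²/42 = 64.9762
Population variance = 64.9762 / 42 = 1.5471

1.55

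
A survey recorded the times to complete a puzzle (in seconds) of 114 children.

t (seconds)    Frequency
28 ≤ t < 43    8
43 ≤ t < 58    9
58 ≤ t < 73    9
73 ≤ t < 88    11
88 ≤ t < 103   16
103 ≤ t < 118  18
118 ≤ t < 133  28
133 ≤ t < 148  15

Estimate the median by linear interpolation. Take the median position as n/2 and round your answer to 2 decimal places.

Cumulative frequencies: 8, 17, 26, 37, 53, 71, 99, 114
n = 114; position = n/2 = 57.
This falls in the class 103 ≤ t < 118: L = 103, F = 53, f = 18, h = 15.
Median ≈ 103 + ((57 − 53) / 18) × 15 = 106.3333

106.33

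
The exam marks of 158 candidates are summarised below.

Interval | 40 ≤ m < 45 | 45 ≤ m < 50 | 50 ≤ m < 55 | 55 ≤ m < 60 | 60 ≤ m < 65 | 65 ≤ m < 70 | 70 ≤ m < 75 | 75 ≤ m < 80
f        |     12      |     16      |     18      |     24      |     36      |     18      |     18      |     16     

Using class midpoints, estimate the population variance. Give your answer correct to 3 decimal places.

Midpoints: 42.5, 47.5, 52.5, 57.5, 62.5, 67.5, 72.5, 77.5
n = 158, Σfm = 9605, mean = 60.7911
Σfm² = 600087.5
Σf(m − x̄)² = Σfm² − (Σfm)²/n = 600087.5 − 9605²/158 = 16188.6076
Population variance = 16188.6076 / 158 = 102.4595

102.460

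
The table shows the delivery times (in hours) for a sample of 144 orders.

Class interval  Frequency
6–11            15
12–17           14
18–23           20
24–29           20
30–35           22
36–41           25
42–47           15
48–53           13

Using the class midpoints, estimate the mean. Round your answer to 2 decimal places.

Midpoints: 8.5, 14.5, 20.5, 26.5, 32.5, 38.5, 44.5, 50.5
Σfm = 15×8.5 + 14×14.5 + 20×20.5 + 20×26.5 + 22×32.5 + 25×38.5 + 15×44.5 + 13×50.5 = 4272
n = Σf = 144
Mean = 4272 / 144 = 29.6667

29.67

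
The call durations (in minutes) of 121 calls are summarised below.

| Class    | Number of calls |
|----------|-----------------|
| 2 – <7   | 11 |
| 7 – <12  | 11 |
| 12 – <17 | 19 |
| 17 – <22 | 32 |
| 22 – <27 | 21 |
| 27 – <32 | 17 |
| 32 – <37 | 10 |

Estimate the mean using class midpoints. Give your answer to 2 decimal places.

19.95

Midpoints: 4.5, 9.5, 14.5, 19.5, 24.5, 29.5, 34.5
Σfm = 11×4.5 + 11×9.5 + 19×14.5 + 32×19.5 + 21×24.5 + 17×29.5 + 10×34.5 = 2414.5
n = Σf = 121
Mean = 2414.5 / 121 = 19.9545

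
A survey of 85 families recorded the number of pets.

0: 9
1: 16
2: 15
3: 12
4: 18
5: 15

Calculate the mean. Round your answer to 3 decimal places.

Values: 0, 1, 2, 3, 4, 5
Σfx = 9×0 + 16×1 + 15×2 + 12×3 + 18×4 + 15×5 = 229
n = Σf = 85
Mean = 229 / 85 = 2.6941

2.694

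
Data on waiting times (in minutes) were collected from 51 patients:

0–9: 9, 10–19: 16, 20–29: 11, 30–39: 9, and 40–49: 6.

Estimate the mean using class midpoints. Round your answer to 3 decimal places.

Midpoints: 4.5, 14.5, 24.5, 34.5, 44.5
Σfm = 9×4.5 + 16×14.5 + 11×24.5 + 9×34.5 + 6×44.5 = 1119.5
n = Σf = 51
Mean = 1119.5 / 51 = 21.9510

21.951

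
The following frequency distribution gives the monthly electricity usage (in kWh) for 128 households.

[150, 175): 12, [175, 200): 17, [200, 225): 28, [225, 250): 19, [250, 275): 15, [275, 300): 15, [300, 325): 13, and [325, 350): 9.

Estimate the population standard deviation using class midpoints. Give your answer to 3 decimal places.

Midpoints: 162.5, 187.5, 212.5, 237.5, 262.5, 287.5, 312.5, 337.5
n = 128, Σfm = 30950, mean = 241.7969
Σfm² = 7818750
Σf(m − x̄)² = Σfm² − (Σfm)²/n = 7818750 − 30950²/128 = 335136.7188
Population variance = 335136.7188 / 128 = 2618.2556
Standard deviation = √2618.2556 = 51.1689

51.169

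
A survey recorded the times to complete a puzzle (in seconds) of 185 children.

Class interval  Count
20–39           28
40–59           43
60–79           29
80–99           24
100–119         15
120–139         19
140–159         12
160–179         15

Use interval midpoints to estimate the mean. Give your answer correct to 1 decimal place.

84.1

Midpoints: 29.5, 49.5, 69.5, 89.5, 109.5, 129.5, 149.5, 169.5
Σfm = 28×29.5 + 43×49.5 + 29×69.5 + 24×89.5 + 15×109.5 + 19×129.5 + 12×149.5 + 15×169.5 = 15557.5
n = Σf = 185
Mean = 15557.5 / 185 = 84.0946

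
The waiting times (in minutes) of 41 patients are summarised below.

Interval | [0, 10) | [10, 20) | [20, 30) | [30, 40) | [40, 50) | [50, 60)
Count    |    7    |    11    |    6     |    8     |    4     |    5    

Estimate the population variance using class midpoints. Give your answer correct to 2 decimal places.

261.27

Midpoints: 5, 15, 25, 35, 45, 55
n = 41, Σfm = 1085, mean = 26.4634
Σfm² = 39425
Σf(m − x̄)² = Σfm² − (Σfm)²/n = 39425 − 1085²/41 = 10712.1951
Population variance = 10712.1951 / 41 = 261.2731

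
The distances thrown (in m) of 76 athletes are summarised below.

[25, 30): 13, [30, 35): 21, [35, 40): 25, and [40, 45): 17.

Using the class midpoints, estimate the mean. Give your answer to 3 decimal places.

35.526

Midpoints: 27.5, 32.5, 37.5, 42.5
Σfm = 13×27.5 + 21×32.5 + 25×37.5 + 17×42.5 = 2700
n = Σf = 76
Mean = 2700 / 76 = 35.5263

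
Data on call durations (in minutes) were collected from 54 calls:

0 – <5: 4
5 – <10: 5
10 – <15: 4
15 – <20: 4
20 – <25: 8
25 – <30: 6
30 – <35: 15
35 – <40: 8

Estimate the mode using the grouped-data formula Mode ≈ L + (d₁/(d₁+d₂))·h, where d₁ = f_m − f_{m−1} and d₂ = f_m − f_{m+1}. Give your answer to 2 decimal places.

32.81

Modal class: 30 – <35 (highest frequency 15).
d₁ = 15 − 6 = 9, d₂ = 15 − 8 = 7
Mode ≈ 30 + (9/(9+7)) × 5 = 30 + 2.8125 = 32.8125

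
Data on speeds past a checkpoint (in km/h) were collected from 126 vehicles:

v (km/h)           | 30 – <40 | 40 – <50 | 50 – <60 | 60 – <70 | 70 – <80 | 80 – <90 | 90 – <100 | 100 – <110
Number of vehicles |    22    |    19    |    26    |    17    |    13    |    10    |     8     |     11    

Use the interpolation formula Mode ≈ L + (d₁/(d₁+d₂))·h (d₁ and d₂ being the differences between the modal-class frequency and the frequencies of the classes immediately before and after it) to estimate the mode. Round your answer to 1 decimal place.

Modal class: 50 – <60 (highest frequency 26).
d₁ = 26 − 19 = 7, d₂ = 26 − 17 = 9
Mode ≈ 50 + (7/(7+9)) × 10 = 50 + 4.3750 = 54.3750

54.4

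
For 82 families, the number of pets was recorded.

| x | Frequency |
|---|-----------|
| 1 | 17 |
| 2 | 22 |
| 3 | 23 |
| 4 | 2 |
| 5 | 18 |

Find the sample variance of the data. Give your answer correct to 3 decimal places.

1.976

Values: 1, 2, 3, 4, 5
n = 82, Σfx = 228, mean = 2.7805
Σfx² = 794
Σf(x − x̄)² = Σfx² − (Σfx)²/n = 794 − 228²/82 = 160.0488
Sample variance = 160.0488 / 81 = 1.9759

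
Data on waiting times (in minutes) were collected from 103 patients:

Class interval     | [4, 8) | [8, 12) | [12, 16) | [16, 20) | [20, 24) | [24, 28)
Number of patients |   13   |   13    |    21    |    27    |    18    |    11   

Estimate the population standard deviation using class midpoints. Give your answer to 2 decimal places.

Midpoints: 6, 10, 14, 18, 22, 26
n = 103, Σfm = 1670, mean = 16.2136
Σfm² = 30780
Σf(m − x̄)² = Σfm² − (Σfm)²/n = 30780 − 1670²/103 = 3703.3010
Population variance = 3703.3010 / 103 = 35.9544
Standard deviation = √35.9544 = 5.9962

6.00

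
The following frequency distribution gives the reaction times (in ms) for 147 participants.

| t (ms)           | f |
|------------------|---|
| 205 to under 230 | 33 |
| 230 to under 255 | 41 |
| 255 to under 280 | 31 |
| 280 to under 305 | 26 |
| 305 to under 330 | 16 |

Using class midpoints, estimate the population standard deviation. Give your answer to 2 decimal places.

Midpoints: 217.5, 242.5, 267.5, 292.5, 317.5
n = 147, Σfm = 38097.5, mean = 259.1667
Σfm² = 10027768.75
Σf(m − x̄)² = Σfm² − (Σfm)²/n = 10027768.75 − 38097.5²/147 = 154166.6667
Population variance = 154166.6667 / 147 = 1048.7528
Standard deviation = √1048.7528 = 32.3845

32.38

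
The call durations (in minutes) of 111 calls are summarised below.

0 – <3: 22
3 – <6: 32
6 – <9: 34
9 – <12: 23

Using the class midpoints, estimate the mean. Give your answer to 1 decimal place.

6.1

Midpoints: 1.5, 4.5, 7.5, 10.5
Σfm = 22×1.5 + 32×4.5 + 34×7.5 + 23×10.5 = 673.5
n = Σf = 111
Mean = 673.5 / 111 = 6.0676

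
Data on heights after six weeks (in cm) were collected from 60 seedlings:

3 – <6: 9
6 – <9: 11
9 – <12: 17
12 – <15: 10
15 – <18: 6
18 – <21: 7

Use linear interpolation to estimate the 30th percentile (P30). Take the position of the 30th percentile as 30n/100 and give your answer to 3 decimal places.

8.455

Cumulative frequencies: 9, 20, 37, 47, 53, 60
n = 60; position = 30n/100 = 18.
This falls in the class 6 – <9: L = 6, F = 9, f = 11, h = 3.
30th percentile ≈ 6 + ((18 − 9) / 11) × 3 = 8.4545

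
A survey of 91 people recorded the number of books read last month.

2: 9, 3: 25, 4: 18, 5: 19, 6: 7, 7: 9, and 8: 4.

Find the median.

Cumulative frequencies: 9, 34, 52, 71, 78, 87, 91
n = 91, so the median is the value in position (n+1)/2 = 46.
Position 46 falls at value 4.

4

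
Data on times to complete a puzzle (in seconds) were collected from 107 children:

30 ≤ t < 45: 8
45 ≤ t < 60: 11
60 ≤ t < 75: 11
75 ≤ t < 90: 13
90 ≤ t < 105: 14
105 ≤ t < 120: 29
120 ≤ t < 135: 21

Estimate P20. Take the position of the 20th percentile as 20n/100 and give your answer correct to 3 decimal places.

Cumulative frequencies: 8, 19, 30, 43, 57, 86, 107
n = 107; position = 20n/100 = 21.4.
This falls in the class 60 ≤ t < 75: L = 60, F = 19, f = 11, h = 15.
20th percentile ≈ 60 + ((21.4 − 19) / 11) × 15 = 63.2727

63.273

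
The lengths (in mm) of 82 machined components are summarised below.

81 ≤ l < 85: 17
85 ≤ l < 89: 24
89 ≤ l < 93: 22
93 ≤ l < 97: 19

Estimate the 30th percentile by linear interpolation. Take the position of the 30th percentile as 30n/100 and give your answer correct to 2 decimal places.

Cumulative frequencies: 17, 41, 63, 82
n = 82; position = 30n/100 = 24.6.
This falls in the class 85 ≤ l < 89: L = 85, F = 17, f = 24, h = 4.
30th percentile ≈ 85 + ((24.6 − 17) / 24) × 4 = 86.2667

86.27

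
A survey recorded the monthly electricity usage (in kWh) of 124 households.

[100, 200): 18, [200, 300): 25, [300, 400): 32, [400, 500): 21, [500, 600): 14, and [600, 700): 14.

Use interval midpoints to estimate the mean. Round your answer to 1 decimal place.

Midpoints: 150, 250, 350, 450, 550, 650
Σfm = 18×150 + 25×250 + 32×350 + 21×450 + 14×550 + 14×650 = 46400
n = Σf = 124
Mean = 46400 / 124 = 374.1935

374.2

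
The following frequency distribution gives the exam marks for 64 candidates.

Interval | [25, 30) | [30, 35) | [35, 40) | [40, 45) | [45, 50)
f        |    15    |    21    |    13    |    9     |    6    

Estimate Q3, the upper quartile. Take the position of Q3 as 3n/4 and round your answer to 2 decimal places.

39.62

Cumulative frequencies: 15, 36, 49, 58, 64
n = 64; position = 3n/4 = 48.
This falls in the class [35, 40): L = 35, F = 36, f = 13, h = 5.
Upper quartile ≈ 35 + ((48 − 36) / 13) × 5 = 39.6154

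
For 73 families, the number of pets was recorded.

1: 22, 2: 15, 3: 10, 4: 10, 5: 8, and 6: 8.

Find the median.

Cumulative frequencies: 22, 37, 47, 57, 65, 73
n = 73, so the median is the value in position (n+1)/2 = 37.
Position 37 falls at value 2.

2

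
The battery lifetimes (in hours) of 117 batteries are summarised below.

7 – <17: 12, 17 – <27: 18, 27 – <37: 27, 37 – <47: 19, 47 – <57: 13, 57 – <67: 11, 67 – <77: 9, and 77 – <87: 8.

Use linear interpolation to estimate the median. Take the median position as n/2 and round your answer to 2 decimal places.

37.79

Cumulative frequencies: 12, 30, 57, 76, 89, 100, 109, 117
n = 117; position = n/2 = 58.5.
This falls in the class 37 – <47: L = 37, F = 57, f = 19, h = 10.
Median ≈ 37 + ((58.5 − 57) / 19) × 10 = 37.7895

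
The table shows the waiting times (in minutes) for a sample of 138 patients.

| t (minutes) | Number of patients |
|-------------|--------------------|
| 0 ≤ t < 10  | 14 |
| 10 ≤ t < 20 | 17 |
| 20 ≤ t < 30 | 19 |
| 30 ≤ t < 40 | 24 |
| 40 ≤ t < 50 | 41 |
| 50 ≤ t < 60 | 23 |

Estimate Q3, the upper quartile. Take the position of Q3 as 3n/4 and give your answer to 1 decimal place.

Cumulative frequencies: 14, 31, 50, 74, 115, 138
n = 138; position = 3n/4 = 103.5.
This falls in the class 40 ≤ t < 50: L = 40, F = 74, f = 41, h = 10.
Upper quartile ≈ 40 + ((103.5 − 74) / 41) × 10 = 47.1951

47.2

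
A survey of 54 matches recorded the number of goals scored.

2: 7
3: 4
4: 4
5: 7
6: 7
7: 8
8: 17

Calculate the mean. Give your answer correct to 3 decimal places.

5.759

Values: 2, 3, 4, 5, 6, 7, 8
Σfx = 7×2 + 4×3 + 4×4 + 7×5 + 7×6 + 8×7 + 17×8 = 311
n = Σf = 54
Mean = 311 / 54 = 5.7593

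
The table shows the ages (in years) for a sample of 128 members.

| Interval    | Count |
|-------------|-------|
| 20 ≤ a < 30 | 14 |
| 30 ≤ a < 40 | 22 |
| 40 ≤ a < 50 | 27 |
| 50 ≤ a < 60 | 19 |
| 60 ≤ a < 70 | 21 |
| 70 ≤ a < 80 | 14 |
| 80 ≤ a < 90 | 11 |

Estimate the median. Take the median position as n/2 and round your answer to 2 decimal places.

Cumulative frequencies: 14, 36, 63, 82, 103, 117, 128
n = 128; position = n/2 = 64.
This falls in the class 50 ≤ a < 60: L = 50, F = 63, f = 19, h = 10.
Median ≈ 50 + ((64 − 63) / 19) × 10 = 50.5263

50.53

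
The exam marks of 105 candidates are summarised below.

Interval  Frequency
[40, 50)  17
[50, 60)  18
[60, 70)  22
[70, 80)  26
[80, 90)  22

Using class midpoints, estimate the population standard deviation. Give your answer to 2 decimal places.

Midpoints: 45, 55, 65, 75, 85
n = 105, Σfm = 7005, mean = 66.7143
Σfm² = 487025
Σf(m − x̄)² = Σfm² − (Σfm)²/n = 487025 − 7005²/105 = 19691.4286
Population variance = 19691.4286 / 105 = 187.5374
Standard deviation = √187.5374 = 13.6944

13.69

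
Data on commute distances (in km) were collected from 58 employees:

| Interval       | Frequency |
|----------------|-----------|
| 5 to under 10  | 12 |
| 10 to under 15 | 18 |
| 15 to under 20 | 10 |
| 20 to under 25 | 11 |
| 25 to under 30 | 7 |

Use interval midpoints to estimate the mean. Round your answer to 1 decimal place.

16.0

Midpoints: 7.5, 12.5, 17.5, 22.5, 27.5
Σfm = 12×7.5 + 18×12.5 + 10×17.5 + 11×22.5 + 7×27.5 = 930
n = Σf = 58
Mean = 930 / 58 = 16.0345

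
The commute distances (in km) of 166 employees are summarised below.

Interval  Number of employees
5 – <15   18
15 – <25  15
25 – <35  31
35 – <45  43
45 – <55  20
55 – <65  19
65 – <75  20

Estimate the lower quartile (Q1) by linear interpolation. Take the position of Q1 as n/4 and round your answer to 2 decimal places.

Cumulative frequencies: 18, 33, 64, 107, 127, 146, 166
n = 166; position = n/4 = 41.5.
This falls in the class 25 – <35: L = 25, F = 33, f = 31, h = 10.
Lower quartile ≈ 25 + ((41.5 − 33) / 31) × 10 = 27.7419

27.74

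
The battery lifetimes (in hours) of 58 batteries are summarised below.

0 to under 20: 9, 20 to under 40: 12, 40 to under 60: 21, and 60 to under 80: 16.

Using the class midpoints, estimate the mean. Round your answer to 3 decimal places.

Midpoints: 10, 30, 50, 70
Σfm = 9×10 + 12×30 + 21×50 + 16×70 = 2620
n = Σf = 58
Mean = 2620 / 58 = 45.1724

45.172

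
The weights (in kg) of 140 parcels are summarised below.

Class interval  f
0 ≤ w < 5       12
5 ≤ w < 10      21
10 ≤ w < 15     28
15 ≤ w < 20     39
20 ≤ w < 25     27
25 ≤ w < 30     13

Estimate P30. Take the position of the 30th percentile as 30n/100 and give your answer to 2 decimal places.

Cumulative frequencies: 12, 33, 61, 100, 127, 140
n = 140; position = 30n/100 = 42.
This falls in the class 10 ≤ w < 15: L = 10, F = 33, f = 28, h = 5.
30th percentile ≈ 10 + ((42 − 33) / 28) × 5 = 11.6071

11.61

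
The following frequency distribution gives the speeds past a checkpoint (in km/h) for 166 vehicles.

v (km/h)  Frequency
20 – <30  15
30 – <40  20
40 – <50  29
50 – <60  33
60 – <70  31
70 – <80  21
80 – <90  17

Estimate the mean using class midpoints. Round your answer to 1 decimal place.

Midpoints: 25, 35, 45, 55, 65, 75, 85
Σfm = 15×25 + 20×35 + 29×45 + 33×55 + 31×65 + 21×75 + 17×85 = 9230
n = Σf = 166
Mean = 9230 / 166 = 55.6024

55.6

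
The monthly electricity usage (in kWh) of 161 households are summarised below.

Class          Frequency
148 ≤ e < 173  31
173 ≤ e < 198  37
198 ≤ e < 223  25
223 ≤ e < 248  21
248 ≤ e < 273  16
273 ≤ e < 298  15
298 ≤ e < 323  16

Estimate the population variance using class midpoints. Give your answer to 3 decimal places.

2377.127

Midpoints: 160.5, 185.5, 210.5, 235.5, 260.5, 285.5, 310.5
n = 161, Σfm = 35465.5, mean = 220.2826
Σfm² = 8195150.25
Σf(m − x̄)² = Σfm² − (Σfm)²/n = 8195150.25 − 35465.5²/161 = 382717.3913
Population variance = 382717.3913 / 161 = 2377.1267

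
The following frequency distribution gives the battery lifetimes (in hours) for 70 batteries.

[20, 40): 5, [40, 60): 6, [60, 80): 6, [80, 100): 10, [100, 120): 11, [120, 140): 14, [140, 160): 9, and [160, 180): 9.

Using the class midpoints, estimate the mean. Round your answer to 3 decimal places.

109.714

Midpoints: 30, 50, 70, 90, 110, 130, 150, 170
Σfm = 5×30 + 6×50 + 6×70 + 10×90 + 11×110 + 14×130 + 9×150 + 9×170 = 7680
n = Σf = 70
Mean = 7680 / 70 = 109.7143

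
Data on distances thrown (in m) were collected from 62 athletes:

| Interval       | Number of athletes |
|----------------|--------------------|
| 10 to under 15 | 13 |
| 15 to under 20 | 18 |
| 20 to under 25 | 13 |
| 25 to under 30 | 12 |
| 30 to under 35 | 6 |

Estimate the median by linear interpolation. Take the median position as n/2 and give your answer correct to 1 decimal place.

20.0

Cumulative frequencies: 13, 31, 44, 56, 62
n = 62; position = n/2 = 31.
This falls in the class 15 to under 20: L = 15, F = 13, f = 18, h = 5.
Median ≈ 15 + ((31 − 13) / 18) × 5 = 20.0000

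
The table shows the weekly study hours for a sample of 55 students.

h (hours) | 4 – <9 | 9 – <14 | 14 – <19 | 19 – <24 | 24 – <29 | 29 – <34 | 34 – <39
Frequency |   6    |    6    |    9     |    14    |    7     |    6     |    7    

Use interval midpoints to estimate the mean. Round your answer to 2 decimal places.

21.59

Midpoints: 6.5, 11.5, 16.5, 21.5, 26.5, 31.5, 36.5
Σfm = 6×6.5 + 6×11.5 + 9×16.5 + 14×21.5 + 7×26.5 + 6×31.5 + 7×36.5 = 1187.5
n = Σf = 55
Mean = 1187.5 / 55 = 21.5909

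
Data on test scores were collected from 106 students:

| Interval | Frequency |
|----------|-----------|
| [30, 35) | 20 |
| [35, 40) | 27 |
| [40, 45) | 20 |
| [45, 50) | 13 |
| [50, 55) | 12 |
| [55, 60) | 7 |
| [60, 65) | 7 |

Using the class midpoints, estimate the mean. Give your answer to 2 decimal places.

Midpoints: 32.5, 37.5, 42.5, 47.5, 52.5, 57.5, 62.5
Σfm = 20×32.5 + 27×37.5 + 20×42.5 + 13×47.5 + 12×52.5 + 7×57.5 + 7×62.5 = 4600
n = Σf = 106
Mean = 4600 / 106 = 43.3962

43.40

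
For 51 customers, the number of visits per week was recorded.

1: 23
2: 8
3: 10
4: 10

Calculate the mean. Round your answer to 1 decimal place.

2.1

Values: 1, 2, 3, 4
Σfx = 23×1 + 8×2 + 10×3 + 10×4 = 109
n = Σf = 51
Mean = 109 / 51 = 2.1373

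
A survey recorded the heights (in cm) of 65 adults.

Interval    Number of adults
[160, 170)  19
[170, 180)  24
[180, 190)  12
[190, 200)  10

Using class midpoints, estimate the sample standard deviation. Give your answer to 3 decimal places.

10.338

Midpoints: 165, 175, 185, 195
n = 65, Σfm = 11505, mean = 177.0000
Σfm² = 2043225
Σf(m − x̄)² = Σfm² − (Σfm)²/n = 2043225 − 11505²/65 = 6840.0000
Sample variance = 6840.0000 / 64 = 106.8750
Standard deviation = √106.8750 = 10.3380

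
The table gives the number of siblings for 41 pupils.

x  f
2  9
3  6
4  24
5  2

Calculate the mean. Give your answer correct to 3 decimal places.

Values: 2, 3, 4, 5
Σfx = 9×2 + 6×3 + 24×4 + 2×5 = 142
n = Σf = 41
Mean = 142 / 41 = 3.4634

3.463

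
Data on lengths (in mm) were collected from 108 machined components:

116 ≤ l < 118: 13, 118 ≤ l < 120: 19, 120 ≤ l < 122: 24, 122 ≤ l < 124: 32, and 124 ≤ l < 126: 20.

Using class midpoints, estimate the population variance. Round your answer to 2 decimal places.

6.53

Midpoints: 117, 119, 121, 123, 125
n = 108, Σfm = 13122, mean = 121.5000
Σfm² = 1595028
Σf(m − x̄)² = Σfm² − (Σfm)²/n = 1595028 − 13122²/108 = 705.0000
Population variance = 705.0000 / 108 = 6.5278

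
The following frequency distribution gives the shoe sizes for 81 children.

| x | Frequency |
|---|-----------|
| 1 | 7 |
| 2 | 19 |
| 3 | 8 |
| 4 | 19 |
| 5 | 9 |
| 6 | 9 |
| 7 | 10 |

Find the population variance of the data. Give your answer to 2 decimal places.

3.47

Values: 1, 2, 3, 4, 5, 6, 7
n = 81, Σfx = 314, mean = 3.8765
Σfx² = 1498
Σf(x − x̄)² = Σfx² − (Σfx)²/n = 1498 − 314²/81 = 280.7654
Population variance = 280.7654 / 81 = 3.4662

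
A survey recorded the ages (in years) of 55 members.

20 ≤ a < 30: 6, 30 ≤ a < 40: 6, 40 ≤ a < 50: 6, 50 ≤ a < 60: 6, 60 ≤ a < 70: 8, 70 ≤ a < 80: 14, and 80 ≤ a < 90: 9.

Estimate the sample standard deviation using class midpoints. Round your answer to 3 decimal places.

Midpoints: 25, 35, 45, 55, 65, 75, 85
n = 55, Σfm = 3295, mean = 59.9091
Σfm² = 218975
Σf(m − x̄)² = Σfm² − (Σfm)²/n = 218975 − 3295²/55 = 21574.5455
Sample variance = 21574.5455 / 54 = 399.5286
Standard deviation = √399.5286 = 19.9882

19.988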